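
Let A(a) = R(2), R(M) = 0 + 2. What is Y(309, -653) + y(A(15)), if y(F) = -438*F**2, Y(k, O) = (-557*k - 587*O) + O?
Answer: 208793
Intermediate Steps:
Y(k, O) = -586*O - 557*k (Y(k, O) = (-587*O - 557*k) + O = -586*O - 557*k)
R(M) = 2
A(a) = 2
Y(309, -653) + y(A(15)) = (-586*(-653) - 557*309) - 438*2**2 = (382658 - 172113) - 438*4 = 210545 - 1752 = 208793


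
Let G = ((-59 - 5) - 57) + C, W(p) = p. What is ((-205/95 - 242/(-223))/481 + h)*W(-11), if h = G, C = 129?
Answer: -179293741/2037997 ≈ -87.975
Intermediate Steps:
G = 8 (G = ((-59 - 5) - 57) + 129 = (-64 - 57) + 129 = -121 + 129 = 8)
h = 8
((-205/95 - 242/(-223))/481 + h)*W(-11) = ((-205/95 - 242/(-223))/481 + 8)*(-11) = ((-205*1/95 - 242*(-1/223))*(1/481) + 8)*(-11) = ((-41/19 + 242/223)*(1/481) + 8)*(-11) = (-4545/4237*1/481 + 8)*(-11) = (-4545/2037997 + 8)*(-11) = (16299431/2037997)*(-11) = -179293741/2037997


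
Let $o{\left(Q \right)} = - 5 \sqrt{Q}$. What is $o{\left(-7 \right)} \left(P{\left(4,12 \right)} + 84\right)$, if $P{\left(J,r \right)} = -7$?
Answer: $- 385 i \sqrt{7} \approx - 1018.6 i$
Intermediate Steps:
$o{\left(-7 \right)} \left(P{\left(4,12 \right)} + 84\right) = - 5 \sqrt{-7} \left(-7 + 84\right) = - 5 i \sqrt{7} \cdot 77 = - 385 i \sqrt{7}$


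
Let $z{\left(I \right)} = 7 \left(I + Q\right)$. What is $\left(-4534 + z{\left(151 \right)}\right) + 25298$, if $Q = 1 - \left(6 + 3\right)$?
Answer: $21765$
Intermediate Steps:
$Q = -8$ ($Q = 1 - 9 = -8$)
$z{\left(I \right)} = -56 + 7 I$ ($z{\left(I \right)} = 7 \left(I - 8\right) = 7 \left(-8 + I\right) = -56 + 7 I$)
$\left(-4534 + z{\left(151 \right)}\right) + 25298 = \left(-4534 + \left(-56 + 7 \cdot 151\right)\right) + 25298 = \left(-4534 + \left(-56 + 1057\right)\right) + 25298 = \left(-4534 + 1001\right) + 25298 = -3533 + 25298 = 21765$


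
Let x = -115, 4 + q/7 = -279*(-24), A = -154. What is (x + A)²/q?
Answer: 72361/46844 ≈ 1.5447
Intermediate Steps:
q = 46844 (q = -28 + 7*(-279*(-24)) = -28 + 7*6696 = -28 + 46872 = 46844)
(x + A)²/q = (-115 - 154)²/46844 = (-269)²*(1/46844) = 72361*(1/46844) = 72361/46844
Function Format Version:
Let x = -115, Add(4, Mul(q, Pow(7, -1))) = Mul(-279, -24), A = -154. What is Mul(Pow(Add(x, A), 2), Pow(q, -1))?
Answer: Rational(72361, 46844) ≈ 1.5447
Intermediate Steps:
q = 46844 (q = Add(-28, Mul(7, Mul(-279, -24))) = Add(-28, Mul(7, 6696)) = Add(-28, 46872) = 46844)
Mul(Pow(Add(x, A), 2), Pow(q, -1)) = Mul(Pow(Add(-115, -154), 2), Pow(46844, -1)) = Mul(Pow(-269, 2), Rational(1, 46844)) = Mul(72361, Rational(1, 46844)) = Rational(72361, 46844)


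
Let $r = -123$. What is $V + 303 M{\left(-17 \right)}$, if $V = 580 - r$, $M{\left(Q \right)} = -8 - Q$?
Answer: $3430$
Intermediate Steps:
$V = 703$ ($V = 580 - -123 = 580 + 123 = 703$)
$V + 303 M{\left(-17 \right)} = 703 + 303 \left(-8 - -17\right) = 703 + 303 \left(-8 + 17\right) = 703 + 303 \cdot 9 = 703 + 2727 = 3430$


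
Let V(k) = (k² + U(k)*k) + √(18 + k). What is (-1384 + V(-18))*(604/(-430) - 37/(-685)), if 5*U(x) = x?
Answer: 197960208/147275 ≈ 1344.2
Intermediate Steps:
U(x) = x/5
V(k) = √(18 + k) + 6*k²/5 (V(k) = (k² + (k/5)*k) + √(18 + k) = (k² + k²/5) + √(18 + k) = 6*k²/5 + √(18 + k) = √(18 + k) + 6*k²/5)
(-1384 + V(-18))*(604/(-430) - 37/(-685)) = (-1384 + (√(18 - 18) + (6/5)*(-18)²))*(604/(-430) - 37/(-685)) = (-1384 + (√0 + (6/5)*324))*(604*(-1/430) - 37*(-1/685)) = (-1384 + (0 + 1944/5))*(-302/215 + 37/685) = (-1384 + 1944/5)*(-39783/29455) = -4976/5*(-39783/29455) = 197960208/147275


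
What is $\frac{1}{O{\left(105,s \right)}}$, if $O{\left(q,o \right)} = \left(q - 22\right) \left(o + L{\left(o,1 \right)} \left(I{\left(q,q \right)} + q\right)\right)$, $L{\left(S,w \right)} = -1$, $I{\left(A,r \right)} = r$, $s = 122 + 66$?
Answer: $- \frac{1}{1826} \approx -0.00054764$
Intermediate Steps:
$s = 188$
$O{\left(q,o \right)} = \left(-22 + q\right) \left(o - 2 q\right)$ ($O{\left(q,o \right)} = \left(q - 22\right) \left(o - \left(q + q\right)\right) = \left(-22 + q\right) \left(o - 2 q\right)$)
$\frac{1}{O{\left(105,s \right)}} = \frac{1}{\left(-22\right) 188 - 2 \cdot 105^{2} + 44 \cdot 105 + 188 \cdot 105} = \frac{1}{-4136 - 22050 + 4620 + 19740} = \frac{1}{-1826} = - \frac{1}{1826}$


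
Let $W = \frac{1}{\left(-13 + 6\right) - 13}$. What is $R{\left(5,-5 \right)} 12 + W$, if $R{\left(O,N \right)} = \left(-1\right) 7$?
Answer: $- \frac{1681}{20} \approx -84.05$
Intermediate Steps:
$W = - \frac{1}{20}$ ($W = \frac{1}{-7 - 13} = \frac{1}{-20} = - \frac{1}{20} \approx -0.05$)
$R{\left(O,N \right)} = -7$
$R{\left(5,-5 \right)} 12 + W = \left(-7\right) 12 - \frac{1}{20} = -84 - \frac{1}{20} = - \frac{1681}{20}$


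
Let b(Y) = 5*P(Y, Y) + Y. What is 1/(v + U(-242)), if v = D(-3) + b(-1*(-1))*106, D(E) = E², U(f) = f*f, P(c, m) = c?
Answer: 1/59209 ≈ 1.6889e-5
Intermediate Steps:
U(f) = f²
b(Y) = 6*Y (b(Y) = 5*Y + Y = 6*Y)
v = 645 (v = (-3)² + (6*(-1*(-1)))*106 = 9 + (6*1)*106 = 9 + 6*106 = 9 + 636 = 645)
1/(v + U(-242)) = 1/(645 + (-242)²) = 1/(645 + 58564) = 1/59209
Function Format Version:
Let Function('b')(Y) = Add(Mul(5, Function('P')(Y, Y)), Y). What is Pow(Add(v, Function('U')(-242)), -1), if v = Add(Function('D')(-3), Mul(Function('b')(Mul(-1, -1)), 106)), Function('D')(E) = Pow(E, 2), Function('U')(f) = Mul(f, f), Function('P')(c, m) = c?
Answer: Rational(1, 59209) ≈ 1.6889e-5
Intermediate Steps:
Function('U')(f) = Pow(f, 2)
Function('b')(Y) = Mul(6, Y) (Function('b')(Y) = Add(Mul(5, Y), Y) = Mul(6, Y))
v = 645 (v = Add(Pow(-3, 2), Mul(Mul(6, Mul(-1, -1)), 106)) = Add(9, Mul(Mul(6, 1), 106)) = Add(9, Mul(6, 106)) = Add(9, 636) = 645)
Pow(Add(v, Function('U')(-242)), -1) = Pow(Add(645, Pow(-242, 2)), -1) = Pow(Add(645, 58564), -1) = Pow(59209, -1) = Rational(1, 59209)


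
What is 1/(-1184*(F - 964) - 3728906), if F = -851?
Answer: -1/1579946 ≈ -6.3293e-7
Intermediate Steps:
1/(-1184*(F - 964) - 3728906) = 1/(-1184*(-851 - 964) - 3728906) = 1/(-1184*(-1815) - 3728906) = 1/(2148960 - 3728906) = 1/(-1579946) = -1/1579946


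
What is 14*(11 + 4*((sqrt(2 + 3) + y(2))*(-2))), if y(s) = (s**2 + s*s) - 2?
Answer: -518 - 112*sqrt(5) ≈ -768.44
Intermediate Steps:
y(s) = -2 + 2*s**2 (y(s) = (s**2 + s**2) - 2 = 2*s**2 - 2 = -2 + 2*s**2)
14*(11 + 4*((sqrt(2 + 3) + y(2))*(-2))) = 14*(11 + 4*((sqrt(2 + 3) + (-2 + 2*2**2))*(-2))) = 14*(11 + 4*((sqrt(5) + (-2 + 2*4))*(-2))) = 14*(11 + 4*((sqrt(5) + (-2 + 8))*(-2))) = 14*(11 + 4*((sqrt(5) + 6)*(-2))) = 14*(11 + 4*((6 + sqrt(5))*(-2))) = 14*(11 + 4*(-12 - 2*sqrt(5))) = 14*(11 + (-48 - 8*sqrt(5))) = 14*(-37 - 8*sqrt(5)) = -518 - 112*sqrt(5)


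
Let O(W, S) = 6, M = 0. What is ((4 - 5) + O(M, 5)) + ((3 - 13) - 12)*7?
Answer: -149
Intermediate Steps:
((4 - 5) + O(M, 5)) + ((3 - 13) - 12)*7 = ((4 - 5) + 6) + ((3 - 13) - 12)*7 = (-1 + 6) + (-10 - 12)*7 = 5 - 22*7 = 5 - 154 = -149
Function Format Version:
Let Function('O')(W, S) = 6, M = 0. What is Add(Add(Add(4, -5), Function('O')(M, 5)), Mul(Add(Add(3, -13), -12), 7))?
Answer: -149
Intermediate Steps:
Add(Add(Add(4, -5), Function('O')(M, 5)), Mul(Add(Add(3, -13), -12), 7)) = Add(Add(Add(4, -5), 6), Mul(Add(Add(3, -13), -12), 7)) = Add(Add(-1, 6), Mul(Add(-10, -12), 7)) = Add(5, Mul(-22, 7)) = Add(5, -154) = -149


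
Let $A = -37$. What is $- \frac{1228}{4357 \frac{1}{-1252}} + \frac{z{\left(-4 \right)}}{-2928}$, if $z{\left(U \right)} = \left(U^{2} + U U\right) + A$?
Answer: $\frac{4501692953}{12757296} \approx 352.87$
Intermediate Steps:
$z{\left(U \right)} = -37 + 2 U^{2}$ ($z{\left(U \right)} = \left(U^{2} + U U\right) - 37 = \left(U^{2} + U^{2}\right) - 37 = 2 U^{2} - 37 = -37 + 2 U^{2}$)
$- \frac{1228}{4357 \frac{1}{-1252}} + \frac{z{\left(-4 \right)}}{-2928} = - \frac{1228}{4357 \frac{1}{-1252}} + \frac{-37 + 2 \left(-4\right)^{2}}{-2928} = - \frac{1228}{4357 \left(- \frac{1}{1252}\right)} + \left(-37 + 2 \cdot 16\right) \left(- \frac{1}{2928}\right) = - \frac{1228}{- \frac{4357}{1252}} + \left(-37 + 32\right) \left(- \frac{1}{2928}\right) = \left(-1228\right) \left(- \frac{1252}{4357}\right) - - \frac{5}{2928} = \frac{1537456}{4357} + \frac{5}{2928} = \frac{4501692953}{12757296}$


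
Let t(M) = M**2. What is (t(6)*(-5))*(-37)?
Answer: 6660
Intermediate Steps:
(t(6)*(-5))*(-37) = (6**2*(-5))*(-37) = (36*(-5))*(-37) = -180*(-37) = 6660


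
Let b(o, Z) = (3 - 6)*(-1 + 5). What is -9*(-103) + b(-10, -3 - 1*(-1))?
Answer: 915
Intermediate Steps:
b(o, Z) = -12 (b(o, Z) = -3*4 = -12)
-9*(-103) + b(-10, -3 - 1*(-1)) = -9*(-103) - 12 = 927 - 12 = 915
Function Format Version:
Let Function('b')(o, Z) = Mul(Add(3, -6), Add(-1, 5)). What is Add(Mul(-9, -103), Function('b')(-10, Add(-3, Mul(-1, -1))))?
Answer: 915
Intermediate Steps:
Function('b')(o, Z) = -12 (Function('b')(o, Z) = Mul(-3, 4) = -12)
Add(Mul(-9, -103), Function('b')(-10, Add(-3, Mul(-1, -1)))) = Add(Mul(-9, -103), -12) = Add(927, -12) = 915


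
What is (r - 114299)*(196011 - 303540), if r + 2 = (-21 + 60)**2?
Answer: 12127120620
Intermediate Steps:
r = 1519 (r = -2 + (-21 + 60)**2 = -2 + 39**2 = -2 + 1521 = 1519)
(r - 114299)*(196011 - 303540) = (1519 - 114299)*(196011 - 303540) = -112780*(-107529) = 12127120620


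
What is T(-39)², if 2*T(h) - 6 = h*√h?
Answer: -59283/4 - 117*I*√39 ≈ -14821.0 - 730.67*I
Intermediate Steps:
T(h) = 3 + h^(3/2)/2 (T(h) = 3 + (h*√h)/2 = 3 + h^(3/2)/2)
T(-39)² = (3 + (-39)^(3/2)/2)² = (3 + (-39*I*√39)/2)² = (3 - 39*I*√39/2)²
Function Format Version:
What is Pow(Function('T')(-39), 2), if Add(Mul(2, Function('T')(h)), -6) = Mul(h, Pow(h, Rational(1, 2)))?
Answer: Add(Rational(-59283, 4), Mul(-117, I, Pow(39, Rational(1, 2)))) ≈ Add(-14821., Mul(-730.67, I))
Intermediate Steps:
Function('T')(h) = Add(3, Mul(Rational(1, 2), Pow(h, Rational(3, 2)))) (Function('T')(h) = Add(3, Mul(Rational(1, 2), Mul(h, Pow(h, Rational(1, 2))))) = Add(3, Mul(Rational(1, 2), Pow(h, Rational(3, 2)))))
Pow(Function('T')(-39), 2) = Pow(Add(3, Mul(Rational(1, 2), Pow(-39, Rational(3, 2)))), 2) = Pow(Add(3, Mul(Rational(1, 2), Mul(-39, I, Pow(39, Rational(1, 2))))), 2) = Pow(Add(3, Mul(Rational(-39, 2), I, Pow(39, Rational(1, 2)))), 2)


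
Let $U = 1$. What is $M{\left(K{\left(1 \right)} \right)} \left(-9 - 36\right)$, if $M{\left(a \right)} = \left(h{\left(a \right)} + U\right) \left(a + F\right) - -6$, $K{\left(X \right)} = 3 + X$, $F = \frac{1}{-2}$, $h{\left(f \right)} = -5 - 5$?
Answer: $\frac{2295}{2} \approx 1147.5$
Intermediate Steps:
$h{\left(f \right)} = -10$
$F = - \frac{1}{2} \approx -0.5$
$M{\left(a \right)} = \frac{21}{2} - 9 a$ ($M{\left(a \right)} = \left(-10 + 1\right) \left(a - \frac{1}{2}\right) - -6 = - 9 \left(- \frac{1}{2} + a\right) + 6 = \left(\frac{9}{2} - 9 a\right) + 6 = \frac{21}{2} - 9 a$)
$M{\left(K{\left(1 \right)} \right)} \left(-9 - 36\right) = \left(\frac{21}{2} - 9 \left(3 + 1\right)\right) \left(-9 - 36\right) = \left(\frac{21}{2} - 36\right) \left(-45\right) = \left(- \frac{51}{2}\right) \left(-45\right) = \frac{2295}{2}$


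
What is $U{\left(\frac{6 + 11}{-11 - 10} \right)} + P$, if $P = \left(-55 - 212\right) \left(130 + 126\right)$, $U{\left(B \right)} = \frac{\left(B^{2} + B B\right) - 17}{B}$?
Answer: $- \frac{1434985}{21} \approx -68333.0$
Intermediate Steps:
$U{\left(B \right)} = \frac{-17 + 2 B^{2}}{B}$ ($U{\left(B \right)} = \frac{\left(B^{2} + B^{2}\right) - 17}{B} = \frac{2 B^{2} - 17}{B} = \frac{-17 + 2 B^{2}}{B}$)
$P = -68352$ ($P = \left(-267\right) 256 = -68352$)
$U{\left(\frac{6 + 11}{-11 - 10} \right)} + P = \left(- \frac{17}{\left(6 + 11\right) \frac{1}{-11 - 10}} + 2 \frac{6 + 11}{-11 - 10}\right) - 68352 = \left(- \frac{17}{17 \frac{1}{-21}} + 2 \frac{17}{-21}\right) - 68352 = \left(- \frac{17}{17 \left(- \frac{1}{21}\right)} + 2 \cdot 17 \left(- \frac{1}{21}\right)\right) - 68352 = \left(- \frac{17}{- \frac{17}{21}} + 2 \left(- \frac{17}{21}\right)\right) - 68352 = \left(\left(-17\right) \left(- \frac{21}{17}\right) - \frac{34}{21}\right) - 68352 = \left(21 - \frac{34}{21}\right) - 68352 = \frac{407}{21} - 68352 = - \frac{1434985}{21}$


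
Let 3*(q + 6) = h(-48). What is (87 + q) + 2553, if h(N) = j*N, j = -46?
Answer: 3370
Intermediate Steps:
h(N) = -46*N
q = 730 (q = -6 + (-46*(-48))/3 = -6 + (⅓)*2208 = -6 + 736 = 730)
(87 + q) + 2553 = (87 + 730) + 2553 = 817 + 2553 = 3370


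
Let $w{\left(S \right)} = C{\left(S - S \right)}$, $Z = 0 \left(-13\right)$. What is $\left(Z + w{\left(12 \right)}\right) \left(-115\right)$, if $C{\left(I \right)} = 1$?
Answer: $-115$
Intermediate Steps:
$Z = 0$
$w{\left(S \right)} = 1$
$\left(Z + w{\left(12 \right)}\right) \left(-115\right) = \left(0 + 1\right) \left(-115\right) = 1 \left(-115\right) = -115$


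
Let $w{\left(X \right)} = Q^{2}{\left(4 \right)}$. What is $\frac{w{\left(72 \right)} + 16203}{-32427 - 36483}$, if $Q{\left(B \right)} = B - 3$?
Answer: $- \frac{8102}{34455} \approx -0.23515$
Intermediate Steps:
$Q{\left(B \right)} = -3 + B$
$w{\left(X \right)} = 1$ ($w{\left(X \right)} = \left(-3 + 4\right)^{2} = 1^{2} = 1$)
$\frac{w{\left(72 \right)} + 16203}{-32427 - 36483} = \frac{1 + 16203}{-32427 - 36483} = \frac{16204}{-68910} = 16204 \left(- \frac{1}{68910}\right) = - \frac{8102}{34455}$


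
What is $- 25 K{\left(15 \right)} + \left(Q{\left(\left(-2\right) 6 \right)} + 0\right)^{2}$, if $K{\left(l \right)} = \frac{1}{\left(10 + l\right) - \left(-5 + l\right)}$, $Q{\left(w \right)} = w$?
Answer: $\frac{427}{3} \approx 142.33$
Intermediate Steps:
$K{\left(l \right)} = \frac{1}{15}$
$- 25 K{\left(15 \right)} + \left(Q{\left(\left(-2\right) 6 \right)} + 0\right)^{2} = \left(-25\right) \frac{1}{15} + \left(\left(-2\right) 6 + 0\right)^{2} = - \frac{5}{3} + \left(-12 + 0\right)^{2} = - \frac{5}{3} + \left(-12\right)^{2} = - \frac{5}{3} + 144 = \frac{427}{3}$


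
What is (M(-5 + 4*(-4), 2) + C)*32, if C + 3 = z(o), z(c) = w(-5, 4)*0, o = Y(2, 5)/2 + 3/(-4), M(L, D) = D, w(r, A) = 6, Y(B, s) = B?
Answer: -32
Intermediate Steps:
o = ¼ (o = 2/2 + 3/(-4) = 2*(½) + 3*(-¼) = 1 - ¾ = ¼ ≈ 0.25000)
z(c) = 0 (z(c) = 6*0 = 0)
C = -3 (C = -3 + 0 = -3)
(M(-5 + 4*(-4), 2) + C)*32 = (2 - 3)*32 = -1*32 = -32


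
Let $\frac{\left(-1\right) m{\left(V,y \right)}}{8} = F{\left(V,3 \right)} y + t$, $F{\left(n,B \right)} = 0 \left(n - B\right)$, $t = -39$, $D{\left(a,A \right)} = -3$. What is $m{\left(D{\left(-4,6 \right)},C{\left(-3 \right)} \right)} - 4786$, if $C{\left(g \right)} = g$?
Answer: $-4474$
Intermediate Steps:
$F{\left(n,B \right)} = 0$
$m{\left(V,y \right)} = 312$ ($m{\left(V,y \right)} = - 8 \left(0 y - 39\right) = - 8 \left(0 - 39\right) = \left(-8\right) \left(-39\right) = 312$)
$m{\left(D{\left(-4,6 \right)},C{\left(-3 \right)} \right)} - 4786 = 312 - 4786 = -4474$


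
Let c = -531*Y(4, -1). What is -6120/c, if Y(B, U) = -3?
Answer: -680/177 ≈ -3.8418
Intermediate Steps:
c = 1593 (c = -531*(-3) = 1593)
-6120/c = -6120/1593 = -6120*1/1593 = -680/177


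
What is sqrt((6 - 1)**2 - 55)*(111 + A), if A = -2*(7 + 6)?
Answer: 85*I*sqrt(30) ≈ 465.56*I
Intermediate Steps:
A = -26 (A = -2*13 = -26)
sqrt((6 - 1)**2 - 55)*(111 + A) = sqrt((6 - 1)**2 - 55)*(111 - 26) = sqrt(5**2 - 55)*85 = sqrt(25 - 55)*85 = sqrt(-30)*85 = (I*sqrt(30))*85 = 85*I*sqrt(30)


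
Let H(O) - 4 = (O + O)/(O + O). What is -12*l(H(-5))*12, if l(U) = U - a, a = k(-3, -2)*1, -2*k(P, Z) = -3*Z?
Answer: -1152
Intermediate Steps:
k(P, Z) = 3*Z/2 (k(P, Z) = -(-3)*Z/2 = 3*Z/2)
a = -3 (a = ((3/2)*(-2))*1 = -3*1 = -3)
H(O) = 5 (H(O) = 4 + (O + O)/(O + O) = 4 + (2*O)/((2*O)) = 4 + (2*O)*(1/(2*O)) = 4 + 1 = 5)
l(U) = 3 + U (l(U) = U - 1*(-3) = U + 3 = 3 + U)
-12*l(H(-5))*12 = -12*(3 + 5)*12 = -12*8*12 = -96*12 = -1152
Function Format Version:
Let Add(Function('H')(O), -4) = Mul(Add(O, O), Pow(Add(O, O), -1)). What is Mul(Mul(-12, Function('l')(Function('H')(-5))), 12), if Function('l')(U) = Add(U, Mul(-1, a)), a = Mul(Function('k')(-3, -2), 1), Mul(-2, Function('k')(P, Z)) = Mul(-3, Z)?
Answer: -1152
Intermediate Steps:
Function('k')(P, Z) = Mul(Rational(3, 2), Z) (Function('k')(P, Z) = Mul(Rational(-1, 2), Mul(-3, Z)) = Mul(Rational(3, 2), Z))
a = -3 (a = Mul(Mul(Rational(3, 2), -2), 1) = Mul(-3, 1) = -3)
Function('H')(O) = 5 (Function('H')(O) = Add(4, Mul(Add(O, O), Pow(Add(O, O), -1))) = Add(4, Mul(Mul(2, O), Pow(Mul(2, O), -1))) = Add(4, Mul(Mul(2, O), Mul(Rational(1, 2), Pow(O, -1)))) = Add(4, 1) = 5)
Function('l')(U) = Add(3, U) (Function('l')(U) = Add(U, Mul(-1, -3)) = Add(U, 3) = Add(3, U))
Mul(Mul(-12, Function('l')(Function('H')(-5))), 12) = Mul(Mul(-12, Add(3, 5)), 12) = Mul(Mul(-12, 8), 12) = Mul(-96, 12) = -1152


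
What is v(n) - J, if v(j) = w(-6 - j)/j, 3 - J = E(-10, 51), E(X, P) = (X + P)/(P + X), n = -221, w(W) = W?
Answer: -657/221 ≈ -2.9729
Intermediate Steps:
E(X, P) = 1 (E(X, P) = (P + X)/(P + X) = 1)
J = 2 (J = 3 - 1*1 = 3 - 1 = 2)
v(j) = (-6 - j)/j
v(n) - J = (-6 - 1*(-221))/(-221) - 1*2 = -(-6 + 221)/221 - 2 = -1/221*215 - 2 = -215/221 - 2 = -657/221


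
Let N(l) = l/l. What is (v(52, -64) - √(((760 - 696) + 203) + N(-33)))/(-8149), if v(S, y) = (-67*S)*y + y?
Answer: -222912/8149 + 2*√67/8149 ≈ -27.353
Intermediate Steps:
N(l) = 1
v(S, y) = y - 67*S*y (v(S, y) = -67*S*y + y = y - 67*S*y)
(v(52, -64) - √(((760 - 696) + 203) + N(-33)))/(-8149) = (-64*(1 - 67*52) - √(((760 - 696) + 203) + 1))/(-8149) = (-64*(1 - 3484) - √((64 + 203) + 1))*(-1/8149) = (-64*(-3483) - √(267 + 1))*(-1/8149) = (222912 - √268)*(-1/8149) = (222912 - 2*√67)*(-1/8149) = -222912/8149 + 2*√67/8149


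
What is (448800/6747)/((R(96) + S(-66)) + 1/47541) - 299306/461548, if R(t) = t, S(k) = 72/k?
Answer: 20759294937613/396307128408826 ≈ 0.052382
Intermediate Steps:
(448800/6747)/((R(96) + S(-66)) + 1/47541) - 299306/461548 = (448800/6747)/((96 + 72/(-66)) + 1/47541) - 299306/461548 = (448800*(1/6747))/((96 + 72*(-1/66)) + 1/47541) - 299306*1/461548 = 149600/(2249*((96 - 12/11) + 1/47541)) - 149653/230774 = 149600/(2249*(1044/11 + 1/47541)) - 149653/230774 = 149600/(2249*(49632815/522951)) - 149653/230774 = (149600/2249)*(522951/49632815) - 149653/230774 = 1203591840/1717295399 - 149653/230774 = 20759294937613/396307128408826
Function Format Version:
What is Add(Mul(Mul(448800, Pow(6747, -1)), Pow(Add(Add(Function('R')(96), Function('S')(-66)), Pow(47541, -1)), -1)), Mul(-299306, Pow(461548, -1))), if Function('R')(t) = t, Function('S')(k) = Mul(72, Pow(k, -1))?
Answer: Rational(20759294937613, 396307128408826) ≈ 0.052382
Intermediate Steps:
Add(Mul(Mul(448800, Pow(6747, -1)), Pow(Add(Add(Function('R')(96), Function('S')(-66)), Pow(47541, -1)), -1)), Mul(-299306, Pow(461548, -1))) = Add(Mul(Mul(448800, Pow(6747, -1)), Pow(Add(Add(96, Mul(72, Pow(-66, -1))), Pow(47541, -1)), -1)), Mul(-299306, Pow(461548, -1))) = Add(Mul(Mul(448800, Rational(1, 6747)), Pow(Add(Add(96, Mul(72, Rational(-1, 66))), Rational(1, 47541)), -1)), Mul(-299306, Rational(1, 461548))) = Add(Mul(Rational(149600, 2249), Pow(Add(Add(96, Rational(-12, 11)), Rational(1, 47541)), -1)), Rational(-149653, 230774)) = Add(Mul(Rational(149600, 2249), Pow(Add(Rational(1044, 11), Rational(1, 47541)), -1)), Rational(-149653, 230774)) = Add(Mul(Rational(149600, 2249), Pow(Rational(49632815, 522951), -1)), Rational(-149653, 230774)) = Add(Mul(Rational(149600, 2249), Rational(522951, 49632815)), Rational(-149653, 230774)) = Add(Rational(1203591840, 1717295399), Rational(-149653, 230774)) = Rational(20759294937613, 396307128408826)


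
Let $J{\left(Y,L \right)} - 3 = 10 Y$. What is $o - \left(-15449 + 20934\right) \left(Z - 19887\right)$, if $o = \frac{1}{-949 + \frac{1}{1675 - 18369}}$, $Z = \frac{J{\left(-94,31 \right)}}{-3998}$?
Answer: $\frac{6908920991877647543}{63338742786} \approx 1.0908 \cdot 10^{8}$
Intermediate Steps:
$J{\left(Y,L \right)} = 3 + 10 Y$
$Z = \frac{937}{3998}$ ($Z = \frac{3 + 10 \left(-94\right)}{-3998} = \left(3 - 940\right) \left(- \frac{1}{3998}\right) = \left(-937\right) \left(- \frac{1}{3998}\right) = \frac{937}{3998} \approx 0.23437$)
$o = - \frac{16694}{15842607}$ ($o = \frac{1}{-949 + \frac{1}{-16694}} = \frac{1}{-949 - \frac{1}{16694}} = \frac{1}{- \frac{15842607}{16694}} = - \frac{16694}{15842607} \approx -0.0010537$)
$o - \left(-15449 + 20934\right) \left(Z - 19887\right) = - \frac{16694}{15842607} - \left(-15449 + 20934\right) \left(\frac{937}{3998} - 19887\right) = - \frac{16694}{15842607} - 5485 \left(- \frac{79507289}{3998}\right) = - \frac{16694}{15842607} - - \frac{436097480165}{3998} = - \frac{16694}{15842607} + \frac{436097480165}{3998} = \frac{6908920991877647543}{63338742786}$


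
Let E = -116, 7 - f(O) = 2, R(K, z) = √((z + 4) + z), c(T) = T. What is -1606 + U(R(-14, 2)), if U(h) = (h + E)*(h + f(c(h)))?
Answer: -2178 - 222*√2 ≈ -2492.0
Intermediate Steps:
R(K, z) = √(4 + 2*z) (R(K, z) = √((4 + z) + z) = √(4 + 2*z))
f(O) = 5 (f(O) = 7 - 1*2 = 7 - 2 = 5)
U(h) = (-116 + h)*(5 + h) (U(h) = (h - 116)*(h + 5) = (-116 + h)*(5 + h))
-1606 + U(R(-14, 2)) = -1606 + (-580 + (√(4 + 2*2))² - 111*√(4 + 2*2)) = -1606 + (-580 + (√(4 + 4))² - 111*√(4 + 4)) = -1606 + (-580 + (√8)² - 222*√2) = -1606 + (-580 + (2*√2)² - 222*√2) = -1606 + (-580 + 8 - 222*√2) = -1606 + (-572 - 222*√2) = -2178 - 222*√2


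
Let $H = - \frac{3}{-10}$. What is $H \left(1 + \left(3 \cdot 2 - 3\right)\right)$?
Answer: $\frac{6}{5} \approx 1.2$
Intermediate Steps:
$H = \frac{3}{10}$ ($H = \left(-3\right) \left(- \frac{1}{10}\right) = \frac{3}{10} \approx 0.3$)
$H \left(1 + \left(3 \cdot 2 - 3\right)\right) = \frac{3 \left(1 + \left(3 \cdot 2 - 3\right)\right)}{10} = \frac{3 \left(1 + \left(6 - 3\right)\right)}{10} = \frac{3 \left(1 + 3\right)}{10} = \frac{3}{10} \cdot 4 = \frac{6}{5}$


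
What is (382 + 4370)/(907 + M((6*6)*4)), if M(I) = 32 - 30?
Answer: 528/101 ≈ 5.2277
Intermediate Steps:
M(I) = 2
(382 + 4370)/(907 + M((6*6)*4)) = (382 + 4370)/(907 + 2) = 4752/909 = 4752*(1/909) = 528/101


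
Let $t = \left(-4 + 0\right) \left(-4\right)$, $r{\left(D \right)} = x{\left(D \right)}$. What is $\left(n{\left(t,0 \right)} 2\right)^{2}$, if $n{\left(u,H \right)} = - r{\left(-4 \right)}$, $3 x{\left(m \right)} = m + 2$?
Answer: $\frac{16}{9} \approx 1.7778$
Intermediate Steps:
$x{\left(m \right)} = \frac{2}{3} + \frac{m}{3}$ ($x{\left(m \right)} = \frac{m + 2}{3} = \frac{2 + m}{3} = \frac{2}{3} + \frac{m}{3}$)
$r{\left(D \right)} = \frac{2}{3} + \frac{D}{3}$
$t = 16$ ($t = \left(-4\right) \left(-4\right) = 16$)
$n{\left(u,H \right)} = \frac{2}{3}$ ($n{\left(u,H \right)} = - (\frac{2}{3} + \frac{1}{3} \left(-4\right)) = - (\frac{2}{3} - \frac{4}{3}) = \left(-1\right) \left(- \frac{2}{3}\right) = \frac{2}{3}$)
$\left(n{\left(t,0 \right)} 2\right)^{2} = \left(\frac{2}{3} \cdot 2\right)^{2} = \left(\frac{4}{3}\right)^{2} = \frac{16}{9}$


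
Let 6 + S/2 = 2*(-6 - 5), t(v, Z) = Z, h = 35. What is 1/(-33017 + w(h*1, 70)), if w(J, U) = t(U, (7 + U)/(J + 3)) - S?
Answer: -38/1252441 ≈ -3.0341e-5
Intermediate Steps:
S = -56 (S = -12 + 2*(2*(-6 - 5)) = -12 + 2*(2*(-11)) = -12 + 2*(-22) = -12 - 44 = -56)
w(J, U) = 56 + (7 + U)/(3 + J) (w(J, U) = (7 + U)/(J + 3) - 1*(-56) = (7 + U)/(3 + J) + 56 = 56 + (7 + U)/(3 + J))
1/(-33017 + w(h*1, 70)) = 1/(-33017 + (175 + 70 + 56*(35*1))/(3 + 35*1)) = 1/(-33017 + (175 + 70 + 56*35)/(3 + 35)) = 1/(-33017 + (175 + 70 + 1960)/38) = 1/(-33017 + (1/38)*2205) = 1/(-33017 + 2205/38) = 1/(-1252441/38) = -38/1252441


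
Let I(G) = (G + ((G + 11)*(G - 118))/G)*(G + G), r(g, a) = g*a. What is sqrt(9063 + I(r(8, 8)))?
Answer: sqrt(9155) ≈ 95.682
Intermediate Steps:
r(g, a) = a*g
I(G) = 2*G*(G + (-118 + G)*(11 + G)/G) (I(G) = (G + ((11 + G)*(-118 + G))/G)*(2*G) = (G + ((-118 + G)*(11 + G))/G)*(2*G) = (G + (-118 + G)*(11 + G)/G)*(2*G) = 2*G*(G + (-118 + G)*(11 + G)/G))
sqrt(9063 + I(r(8, 8))) = sqrt(9063 + (-2596 - 1712*8 + 4*(8*8)**2)) = sqrt(9063 + (-2596 - 214*64 + 4*64**2)) = sqrt(9063 + (-2596 - 13696 + 4*4096)) = sqrt(9063 + (-2596 - 13696 + 16384)) = sqrt(9063 + 92) = sqrt(9155)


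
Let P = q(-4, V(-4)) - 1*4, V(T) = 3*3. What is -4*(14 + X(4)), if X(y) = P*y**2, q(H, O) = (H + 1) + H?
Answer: 648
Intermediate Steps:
V(T) = 9
q(H, O) = 1 + 2*H (q(H, O) = (1 + H) + H = 1 + 2*H)
P = -11 (P = (1 + 2*(-4)) - 1*4 = (1 - 8) - 4 = -7 - 4 = -11)
X(y) = -11*y**2
-4*(14 + X(4)) = -4*(14 - 11*4**2) = -4*(14 - 11*16) = -4*(14 - 176) = -4*(-162) = 648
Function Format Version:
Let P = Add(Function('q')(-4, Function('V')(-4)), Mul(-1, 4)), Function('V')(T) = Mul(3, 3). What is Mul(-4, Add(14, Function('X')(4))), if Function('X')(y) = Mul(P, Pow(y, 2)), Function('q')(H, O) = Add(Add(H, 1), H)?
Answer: 648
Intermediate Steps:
Function('V')(T) = 9
Function('q')(H, O) = Add(1, Mul(2, H)) (Function('q')(H, O) = Add(Add(1, H), H) = Add(1, Mul(2, H)))
P = -11 (P = Add(Add(1, Mul(2, -4)), Mul(-1, 4)) = Add(Add(1, -8), -4) = Add(-7, -4) = -11)
Function('X')(y) = Mul(-11, Pow(y, 2))
Mul(-4, Add(14, Function('X')(4))) = Mul(-4, Add(14, Mul(-11, Pow(4, 2)))) = Mul(-4, Add(14, Mul(-11, 16))) = Mul(-4, Add(14, -176)) = Mul(-4, -162) = 648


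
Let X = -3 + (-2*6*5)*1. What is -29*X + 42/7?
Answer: 1833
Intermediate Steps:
X = -63 (X = -3 - 12*5*1 = -3 - 60*1 = -3 - 60 = -63)
-29*X + 42/7 = -29*(-63) + 42/7 = 1827 + 42*(⅐) = 1827 + 6 = 1833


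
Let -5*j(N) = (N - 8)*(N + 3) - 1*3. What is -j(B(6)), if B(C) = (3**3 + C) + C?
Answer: 1299/5 ≈ 259.80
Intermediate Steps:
B(C) = 27 + 2*C (B(C) = (27 + C) + C = 27 + 2*C)
j(N) = 3/5 - (-8 + N)*(3 + N)/5 (j(N) = -((N - 8)*(N + 3) - 1*3)/5 = -((-8 + N)*(3 + N) - 3)/5 = -(-3 + (-8 + N)*(3 + N))/5 = 3/5 - (-8 + N)*(3 + N)/5)
-j(B(6)) = -(27/5 + (27 + 2*6) - (27 + 2*6)**2/5) = -(27/5 + (27 + 12) - (27 + 12)**2/5) = -(27/5 + 39 - 1/5*39**2) = -(27/5 + 39 - 1/5*1521) = -(27/5 + 39 - 1521/5) = -1*(-1299/5) = 1299/5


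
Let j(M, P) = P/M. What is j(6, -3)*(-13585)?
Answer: 13585/2 ≈ 6792.5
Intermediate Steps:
j(6, -3)*(-13585) = -3/6*(-13585) = -3*1/6*(-13585) = -1/2*(-13585) = 13585/2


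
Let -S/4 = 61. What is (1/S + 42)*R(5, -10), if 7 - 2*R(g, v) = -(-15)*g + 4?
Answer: -92223/61 ≈ -1511.9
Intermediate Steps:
S = -244 (S = -4*61 = -244)
R(g, v) = 3/2 - 15*g/2 (R(g, v) = 7/2 - (-(-15)*g + 4)/2 = 7/2 - (15*g + 4)/2 = 7/2 - (4 + 15*g)/2 = 7/2 + (-2 - 15*g/2) = 3/2 - 15*g/2)
(1/S + 42)*R(5, -10) = (1/(-244) + 42)*(3/2 - 15/2*5) = (-1/244 + 42)*(3/2 - 75/2) = (10247/244)*(-36) = -92223/61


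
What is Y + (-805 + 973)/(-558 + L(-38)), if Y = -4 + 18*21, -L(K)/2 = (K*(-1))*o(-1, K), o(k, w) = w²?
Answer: 20626390/55151 ≈ 374.00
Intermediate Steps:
L(K) = 2*K³ (L(K) = -2*K*(-1)*K² = -2*(-K)*K² = -(-2)*K³ = 2*K³)
Y = 374 (Y = -4 + 378 = 374)
Y + (-805 + 973)/(-558 + L(-38)) = 374 + (-805 + 973)/(-558 + 2*(-38)³) = 374 + 168/(-558 + 2*(-54872)) = 374 + 168/(-558 - 109744) = 374 + 168/(-110302) = 374 + 168*(-1/110302) = 374 - 84/55151 = 20626390/55151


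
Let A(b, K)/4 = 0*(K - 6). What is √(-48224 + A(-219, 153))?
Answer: 4*I*√3014 ≈ 219.6*I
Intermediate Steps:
A(b, K) = 0 (A(b, K) = 4*(0*(K - 6)) = 4*(0*(-6 + K)) = 4*0 = 0)
√(-48224 + A(-219, 153)) = √(-48224 + 0) = √(-48224) = 4*I*√3014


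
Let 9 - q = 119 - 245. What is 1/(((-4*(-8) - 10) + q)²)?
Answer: 1/24649 ≈ 4.0570e-5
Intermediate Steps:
q = 135 (q = 9 - (119 - 245) = 9 - 1*(-126) = 9 + 126 = 135)
1/(((-4*(-8) - 10) + q)²) = 1/(((-4*(-8) - 10) + 135)²) = 1/(((32 - 10) + 135)²) = 1/((22 + 135)²) = 1/(157²) = 1/24649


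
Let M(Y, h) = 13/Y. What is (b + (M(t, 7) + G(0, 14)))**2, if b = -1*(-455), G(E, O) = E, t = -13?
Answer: 206116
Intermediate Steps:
b = 455
(b + (M(t, 7) + G(0, 14)))**2 = (455 + (13/(-13) + 0))**2 = (455 + (13*(-1/13) + 0))**2 = (455 + (-1 + 0))**2 = (455 - 1)**2 = 454**2 = 206116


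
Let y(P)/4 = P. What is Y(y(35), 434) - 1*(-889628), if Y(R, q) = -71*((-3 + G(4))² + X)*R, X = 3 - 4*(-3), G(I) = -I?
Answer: 253468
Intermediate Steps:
y(P) = 4*P
X = 15 (X = 3 + 12 = 15)
Y(R, q) = -4544*R (Y(R, q) = -71*((-3 - 1*4)² + 15)*R = -71*((-3 - 4)² + 15)*R = -71*((-7)² + 15)*R = -71*(49 + 15)*R = -4544*R)
Y(y(35), 434) - 1*(-889628) = -18176*35 - 1*(-889628) = -4544*140 + 889628 = -636160 + 889628 = 253468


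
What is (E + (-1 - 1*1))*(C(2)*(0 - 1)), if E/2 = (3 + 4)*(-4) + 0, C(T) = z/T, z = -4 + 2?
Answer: -58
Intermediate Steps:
z = -2
C(T) = -2/T
E = -56 (E = 2*((3 + 4)*(-4) + 0) = 2*(7*(-4) + 0) = 2*(-28 + 0) = 2*(-28) = -56)
(E + (-1 - 1*1))*(C(2)*(0 - 1)) = (-56 + (-1 - 1*1))*((-2/2)*(0 - 1)) = (-56 + (-1 - 1))*(-2*1/2*(-1)) = (-56 - 2)*(-1*(-1)) = -58*1 = -58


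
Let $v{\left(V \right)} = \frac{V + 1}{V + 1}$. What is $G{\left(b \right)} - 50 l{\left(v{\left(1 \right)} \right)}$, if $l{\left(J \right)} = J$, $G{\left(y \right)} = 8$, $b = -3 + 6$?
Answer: $-42$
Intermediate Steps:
$b = 3$
$v{\left(V \right)} = 1$ ($v{\left(V \right)} = \frac{1 + V}{1 + V} = 1$)
$G{\left(b \right)} - 50 l{\left(v{\left(1 \right)} \right)} = 8 - 50 = -42$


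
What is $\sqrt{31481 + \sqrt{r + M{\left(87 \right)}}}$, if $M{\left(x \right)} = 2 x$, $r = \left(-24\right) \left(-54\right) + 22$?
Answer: $\sqrt{31481 + 2 \sqrt{373}} \approx 177.54$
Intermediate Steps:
$r = 1318$ ($r = 1296 + 22 = 1318$)
$\sqrt{31481 + \sqrt{r + M{\left(87 \right)}}} = \sqrt{31481 + \sqrt{1318 + 2 \cdot 87}} = \sqrt{31481 + \sqrt{1318 + 174}} = \sqrt{31481 + \sqrt{1492}} = \sqrt{31481 + 2 \sqrt{373}}$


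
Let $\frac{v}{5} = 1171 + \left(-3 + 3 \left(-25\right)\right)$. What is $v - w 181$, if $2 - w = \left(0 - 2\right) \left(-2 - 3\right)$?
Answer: $6913$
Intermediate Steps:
$w = -8$ ($w = 2 - \left(0 - 2\right) \left(-2 - 3\right) = 2 - \left(-2\right) \left(-5\right) = 2 - 10 = -8$)
$v = 5465$ ($v = 5 \left(1171 + \left(-3 + 3 \left(-25\right)\right)\right) = 5 \left(1171 - 78\right) = 5 \cdot 1093 = 5465$)
$v - w 181 = 5465 - \left(-8\right) 181 = 5465 - -1448 = 5465 + 1448 = 6913$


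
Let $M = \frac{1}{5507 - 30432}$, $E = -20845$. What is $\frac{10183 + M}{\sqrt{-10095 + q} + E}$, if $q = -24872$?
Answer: $- \frac{176356533551}{361037787520} - \frac{42301879 i \sqrt{34967}}{1805188937600} \approx -0.48847 - 0.0043819 i$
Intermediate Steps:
$M = - \frac{1}{24925}$ ($M = \frac{1}{-24925} = - \frac{1}{24925} \approx -4.012 \cdot 10^{-5}$)
$\frac{10183 + M}{\sqrt{-10095 + q} + E} = \frac{10183 - \frac{1}{24925}}{\sqrt{-10095 - 24872} - 20845} = \frac{253811274}{24925 \left(\sqrt{-34967} - 20845\right)} = \frac{253811274}{24925 \left(i \sqrt{34967} - 20845\right)} = \frac{253811274}{24925 \left(-20845 + i \sqrt{34967}\right)}$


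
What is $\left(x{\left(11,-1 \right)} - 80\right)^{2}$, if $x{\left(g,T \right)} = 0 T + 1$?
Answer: $6241$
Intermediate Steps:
$x{\left(g,T \right)} = 1$ ($x{\left(g,T \right)} = 0 + 1 = 1$)
$\left(x{\left(11,-1 \right)} - 80\right)^{2} = \left(1 - 80\right)^{2} = \left(-79\right)^{2} = 6241$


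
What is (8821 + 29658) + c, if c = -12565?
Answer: 25914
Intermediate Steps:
(8821 + 29658) + c = (8821 + 29658) - 12565 = 38479 - 12565 = 25914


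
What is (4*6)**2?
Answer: 576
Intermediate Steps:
(4*6)**2 = 24**2 = 576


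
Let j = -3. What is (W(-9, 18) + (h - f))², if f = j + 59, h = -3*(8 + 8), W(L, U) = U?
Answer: 7396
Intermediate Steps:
h = -48 (h = -3*16 = -48)
f = 56 (f = -3 + 59 = 56)
(W(-9, 18) + (h - f))² = (18 + (-48 - 1*56))² = (18 + (-48 - 56))² = (18 - 104)² = (-86)² = 7396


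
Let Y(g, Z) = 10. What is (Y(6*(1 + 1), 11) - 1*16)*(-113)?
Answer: 678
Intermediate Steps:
(Y(6*(1 + 1), 11) - 1*16)*(-113) = (10 - 1*16)*(-113) = (10 - 16)*(-113) = -6*(-113) = 678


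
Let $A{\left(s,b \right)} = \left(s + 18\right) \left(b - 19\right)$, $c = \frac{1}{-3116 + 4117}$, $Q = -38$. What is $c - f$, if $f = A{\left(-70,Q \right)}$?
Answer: $- \frac{2966963}{1001} \approx -2964.0$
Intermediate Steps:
$c = \frac{1}{1001} \approx 0.000999$
$A{\left(s,b \right)} = \left(-19 + b\right) \left(18 + s\right)$ ($A{\left(s,b \right)} = \left(18 + s\right) \left(-19 + b\right) = \left(-19 + b\right) \left(18 + s\right)$)
$f = 2964$ ($f = -342 - -1330 + 18 \left(-38\right) - -2660 = -342 + 1330 - 684 + 2660 = 2964$)
$c - f = \frac{1}{1001} - 2964 = - \frac{2966963}{1001}$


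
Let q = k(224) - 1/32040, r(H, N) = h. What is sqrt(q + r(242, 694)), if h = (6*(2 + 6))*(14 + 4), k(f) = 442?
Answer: sqrt(37241372710)/5340 ≈ 36.139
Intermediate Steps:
h = 864 (h = (6*8)*18 = 48*18 = 864)
r(H, N) = 864
q = 14161679/32040 (q = 442 - 1/32040 = 14161679/32040 ≈ 442.00)
sqrt(q + r(242, 694)) = sqrt(14161679/32040 + 864) = sqrt(41844239/32040) = sqrt(37241372710)/5340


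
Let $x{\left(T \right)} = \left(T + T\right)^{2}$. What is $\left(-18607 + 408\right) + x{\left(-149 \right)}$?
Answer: $70605$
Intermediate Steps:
$x{\left(T \right)} = 4 T^{2}$ ($x{\left(T \right)} = \left(2 T\right)^{2} = 4 T^{2}$)
$\left(-18607 + 408\right) + x{\left(-149 \right)} = \left(-18607 + 408\right) + 4 \left(-149\right)^{2} = -18199 + 4 \cdot 22201 = -18199 + 88804 = 70605$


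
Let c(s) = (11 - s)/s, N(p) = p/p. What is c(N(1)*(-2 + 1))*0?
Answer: 0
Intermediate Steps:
N(p) = 1
c(s) = (11 - s)/s
c(N(1)*(-2 + 1))*0 = ((11 - (-2 + 1))/((1*(-2 + 1))))*0 = ((11 - (-1))/((1*(-1))))*0 = ((11 - 1*(-1))/(-1))*0 = -(11 + 1)*0 = -1*12*0 = -12*0 = 0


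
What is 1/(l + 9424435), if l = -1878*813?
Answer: 1/7897621 ≈ 1.2662e-7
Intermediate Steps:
l = -1526814
1/(l + 9424435) = 1/(-1526814 + 9424435) = 1/7897621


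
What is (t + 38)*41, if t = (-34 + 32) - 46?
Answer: -410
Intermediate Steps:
t = -48 (t = -2 - 46 = -48)
(t + 38)*41 = (-48 + 38)*41 = -10*41 = -410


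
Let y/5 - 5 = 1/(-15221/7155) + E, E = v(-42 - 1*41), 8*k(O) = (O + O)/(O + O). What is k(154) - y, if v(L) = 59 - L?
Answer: -89198059/121768 ≈ -732.52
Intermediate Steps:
k(O) = ⅛ (k(O) = ((O + O)/(O + O))/8 = ((2*O)/((2*O)))/8 = ((2*O)*(1/(2*O)))/8 = (⅛)*1 = ⅛)
E = 142 (E = 59 - (-42 - 1*41) = 59 - (-42 - 41) = 59 - 1*(-83) = 59 + 83 = 142)
y = 11151660/15221 (y = 25 + 5*(1/(-15221/7155) + 142) = 25 + 5*(-7155/15221 + 142) = 25 + 5*(2154227/15221) = 25 + 10771135/15221 = 11151660/15221 ≈ 732.65)
k(154) - y = ⅛ - 1*11151660/15221 = ⅛ - 11151660/15221 = -89198059/121768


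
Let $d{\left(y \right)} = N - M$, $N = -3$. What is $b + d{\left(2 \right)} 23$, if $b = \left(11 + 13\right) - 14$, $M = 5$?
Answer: $-174$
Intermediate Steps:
$b = 10$ ($b = 24 - 14 = 10$)
$d{\left(y \right)} = -8$ ($d{\left(y \right)} = -3 - 5 = -8$)
$b + d{\left(2 \right)} 23 = 10 - 184 = -174$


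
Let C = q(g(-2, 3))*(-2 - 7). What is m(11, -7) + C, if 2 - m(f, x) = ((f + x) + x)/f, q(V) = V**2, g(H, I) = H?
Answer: -371/11 ≈ -33.727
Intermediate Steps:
m(f, x) = 2 - (f + 2*x)/f (m(f, x) = 2 - ((f + x) + x)/f = 2 - (f + 2*x)/f)
C = -36 (C = (-2)**2*(-2 - 7) = 4*(-9) = -36)
m(11, -7) + C = (11 - 2*(-7))/11 - 36 = (11 + 14)/11 - 36 = (1/11)*25 - 36 = 25/11 - 36 = -371/11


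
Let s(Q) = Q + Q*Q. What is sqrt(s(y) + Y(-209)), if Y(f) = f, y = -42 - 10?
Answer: sqrt(2443) ≈ 49.427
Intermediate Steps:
y = -52
s(Q) = Q + Q**2
sqrt(s(y) + Y(-209)) = sqrt(-52*(1 - 52) - 209) = sqrt(-52*(-51) - 209) = sqrt(2652 - 209) = sqrt(2443)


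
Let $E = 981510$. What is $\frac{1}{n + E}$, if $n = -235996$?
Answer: $\frac{1}{745514} \approx 1.3414 \cdot 10^{-6}$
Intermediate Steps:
$\frac{1}{n + E} = \frac{1}{-235996 + 981510} = \frac{1}{745514}$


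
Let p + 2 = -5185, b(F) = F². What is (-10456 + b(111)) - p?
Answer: 7052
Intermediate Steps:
p = -5187 (p = -2 - 5185 = -5187)
(-10456 + b(111)) - p = (-10456 + 111²) - 1*(-5187) = (-10456 + 12321) + 5187 = 1865 + 5187 = 7052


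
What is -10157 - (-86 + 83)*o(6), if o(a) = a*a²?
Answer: -9509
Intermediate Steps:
o(a) = a³
-10157 - (-86 + 83)*o(6) = -10157 - (-86 + 83)*6³ = -10157 - (-3)*216 = -10157 - 1*(-648) = -10157 + 648 = -9509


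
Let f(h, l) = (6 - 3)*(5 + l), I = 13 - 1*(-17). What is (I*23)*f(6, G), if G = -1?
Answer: 8280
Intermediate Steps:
I = 30 (I = 13 + 17 = 30)
f(h, l) = 15 + 3*l (f(h, l) = 3*(5 + l) = 15 + 3*l)
(I*23)*f(6, G) = (30*23)*(15 + 3*(-1)) = 690*(15 - 3) = 690*12 = 8280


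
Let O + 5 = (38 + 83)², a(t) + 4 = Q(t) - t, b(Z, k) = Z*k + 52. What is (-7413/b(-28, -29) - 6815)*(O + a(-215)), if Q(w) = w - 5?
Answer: -28744848757/288 ≈ -9.9809e+7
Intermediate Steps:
Q(w) = -5 + w
b(Z, k) = 52 + Z*k
a(t) = -9 (a(t) = -4 + ((-5 + t) - t) = -4 - 5 = -9)
O = 14636 (O = -5 + (38 + 83)² = -5 + 121² = -5 + 14641 = 14636)
(-7413/b(-28, -29) - 6815)*(O + a(-215)) = (-7413/(52 - 28*(-29)) - 6815)*(14636 - 9) = (-7413/(52 + 812) - 6815)*14627 = (-7413/864 - 6815)*14627 = (-7413*1/864 - 6815)*14627 = (-2471/288 - 6815)*14627 = -1965191/288*14627 = -28744848757/288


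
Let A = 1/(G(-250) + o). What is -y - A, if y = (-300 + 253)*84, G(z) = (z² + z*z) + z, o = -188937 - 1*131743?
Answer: 773531641/195930 ≈ 3948.0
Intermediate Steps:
o = -320680 (o = -188937 - 131743 = -320680)
G(z) = z + 2*z² (G(z) = (z² + z²) + z = 2*z² + z = z + 2*z²)
A = -1/195930 (A = 1/(-250*(1 + 2*(-250)) - 320680) = 1/(-250*(1 - 500) - 320680) = 1/(-250*(-499) - 320680) = 1/(124750 - 320680) = 1/(-195930) = -1/195930 ≈ -5.1039e-6)
y = -3948 (y = -47*84 = -3948)
-y - A = -1*(-3948) - 1*(-1/195930) = 3948 + 1/195930 = 773531641/195930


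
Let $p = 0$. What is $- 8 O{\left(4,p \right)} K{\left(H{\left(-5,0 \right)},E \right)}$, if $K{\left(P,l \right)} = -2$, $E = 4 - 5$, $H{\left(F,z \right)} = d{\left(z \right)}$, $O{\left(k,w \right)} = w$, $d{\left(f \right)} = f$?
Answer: $0$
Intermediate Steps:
$H{\left(F,z \right)} = z$
$E = -1$ ($E = 4 - 5 = -1$)
$- 8 O{\left(4,p \right)} K{\left(H{\left(-5,0 \right)},E \right)} = \left(-8\right) 0 \left(-2\right) = 0 \left(-2\right) = 0$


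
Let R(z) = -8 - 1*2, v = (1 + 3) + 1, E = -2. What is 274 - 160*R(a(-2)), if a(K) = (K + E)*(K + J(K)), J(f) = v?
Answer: 1874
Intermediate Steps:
v = 5 (v = 4 + 1 = 5)
J(f) = 5
a(K) = (-2 + K)*(5 + K) (a(K) = (K - 2)*(K + 5) = (-2 + K)*(5 + K))
R(z) = -10 (R(z) = -8 - 2 = -10)
274 - 160*R(a(-2)) = 274 - 160*(-10) = 274 + 1600 = 1874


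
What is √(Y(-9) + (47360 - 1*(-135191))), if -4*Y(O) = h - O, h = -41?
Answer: √182559 ≈ 427.27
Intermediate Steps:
Y(O) = 41/4 + O/4 (Y(O) = -(-41 - O)/4 = 41/4 + O/4)
√(Y(-9) + (47360 - 1*(-135191))) = √((41/4 + (¼)*(-9)) + (47360 - 1*(-135191))) = √((41/4 - 9/4) + (47360 + 135191)) = √(8 + 182551) = √182559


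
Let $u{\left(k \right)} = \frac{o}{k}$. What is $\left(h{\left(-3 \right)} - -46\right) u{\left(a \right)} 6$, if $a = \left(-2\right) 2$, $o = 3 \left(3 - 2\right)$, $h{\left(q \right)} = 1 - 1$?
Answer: $-207$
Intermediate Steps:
$h{\left(q \right)} = 0$
$o = 3$ ($o = 3 \cdot 1 = 3$)
$a = -4$
$u{\left(k \right)} = \frac{3}{k}$
$\left(h{\left(-3 \right)} - -46\right) u{\left(a \right)} 6 = \left(0 - -46\right) \frac{3}{-4} \cdot 6 = \left(0 + 46\right) 3 \left(- \frac{1}{4}\right) 6 = 46 \left(- \frac{3}{4}\right) 6 = \left(- \frac{69}{2}\right) 6 = -207$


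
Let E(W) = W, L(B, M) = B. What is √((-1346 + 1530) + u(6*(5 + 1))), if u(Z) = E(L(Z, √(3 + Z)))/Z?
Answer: √185 ≈ 13.601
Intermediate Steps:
u(Z) = 1 (u(Z) = Z/Z = 1)
√((-1346 + 1530) + u(6*(5 + 1))) = √((-1346 + 1530) + 1) = √(184 + 1) = √185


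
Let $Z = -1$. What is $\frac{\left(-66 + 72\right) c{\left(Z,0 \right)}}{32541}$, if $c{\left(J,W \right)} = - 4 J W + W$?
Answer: $0$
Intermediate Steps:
$c{\left(J,W \right)} = W - 4 J W$ ($c{\left(J,W \right)} = - 4 J W + W = W - 4 J W$)
$\frac{\left(-66 + 72\right) c{\left(Z,0 \right)}}{32541} = \frac{\left(-66 + 72\right) 0 \left(1 - -4\right)}{32541} = 6 \cdot 0 \left(1 + 4\right) \frac{1}{32541} = 6 \cdot 0 \cdot 5 \cdot \frac{1}{32541} = 6 \cdot 0 \cdot \frac{1}{32541} = 0 \cdot \frac{1}{32541} = 0$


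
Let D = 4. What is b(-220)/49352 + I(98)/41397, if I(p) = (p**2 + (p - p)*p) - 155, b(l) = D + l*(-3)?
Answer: 61726832/255378093 ≈ 0.24171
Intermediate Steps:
b(l) = 4 - 3*l (b(l) = 4 + l*(-3) = 4 - 3*l)
I(p) = -155 + p**2 (I(p) = (p**2 + 0*p) - 155 = (p**2 + 0) - 155 = p**2 - 155 = -155 + p**2)
b(-220)/49352 + I(98)/41397 = (4 - 3*(-220))/49352 + (-155 + 98**2)/41397 = (4 + 660)*(1/49352) + (-155 + 9604)*(1/41397) = 664*(1/49352) + 9449*(1/41397) = 83/6169 + 9449/41397 = 61726832/255378093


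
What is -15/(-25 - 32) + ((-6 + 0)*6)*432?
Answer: -295483/19 ≈ -15552.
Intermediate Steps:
-15/(-25 - 32) + ((-6 + 0)*6)*432 = -15/(-57) - 6*6*432 = -15*(-1/57) - 36*432 = 5/19 - 15552 = -295483/19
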